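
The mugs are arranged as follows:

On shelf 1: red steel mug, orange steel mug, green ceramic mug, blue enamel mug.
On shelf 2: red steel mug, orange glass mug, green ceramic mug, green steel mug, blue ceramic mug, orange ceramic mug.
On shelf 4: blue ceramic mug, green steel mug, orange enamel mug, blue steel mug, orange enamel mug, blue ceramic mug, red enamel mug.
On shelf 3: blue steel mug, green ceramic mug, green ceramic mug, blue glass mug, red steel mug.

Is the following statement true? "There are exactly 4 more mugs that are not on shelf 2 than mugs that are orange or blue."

True

There are 16 mugs that are not on shelf 2.
There are 12 mugs that are orange or blue.
The claim requires 16 − 12 (= 4) to equal 4, which holds.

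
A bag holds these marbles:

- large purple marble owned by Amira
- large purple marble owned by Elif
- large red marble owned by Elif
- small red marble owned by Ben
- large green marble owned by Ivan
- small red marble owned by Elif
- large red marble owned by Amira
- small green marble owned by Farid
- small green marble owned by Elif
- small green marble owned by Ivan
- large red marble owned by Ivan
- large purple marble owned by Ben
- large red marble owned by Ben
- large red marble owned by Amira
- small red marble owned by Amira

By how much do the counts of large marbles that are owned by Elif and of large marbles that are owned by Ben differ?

0

large marbles owned by Elif: 2. large marbles owned by Ben: 2.
|2 − 2| = 2 − 2 = 0.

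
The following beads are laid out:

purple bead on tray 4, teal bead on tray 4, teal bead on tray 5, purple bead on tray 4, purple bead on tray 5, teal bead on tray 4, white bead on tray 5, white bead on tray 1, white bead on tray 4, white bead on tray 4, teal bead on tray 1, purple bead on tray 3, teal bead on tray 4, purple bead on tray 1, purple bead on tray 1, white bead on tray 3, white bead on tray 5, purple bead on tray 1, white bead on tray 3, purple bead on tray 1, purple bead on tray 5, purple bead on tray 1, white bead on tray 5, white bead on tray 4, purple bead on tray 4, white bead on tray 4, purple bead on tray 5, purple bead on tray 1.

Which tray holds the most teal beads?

tray 4

Counts by tray (restricted to teal beads): tray 4→3, tray 5→1, tray 1→1, tray 3→0.
The maximum is 3, held uniquely by tray 4.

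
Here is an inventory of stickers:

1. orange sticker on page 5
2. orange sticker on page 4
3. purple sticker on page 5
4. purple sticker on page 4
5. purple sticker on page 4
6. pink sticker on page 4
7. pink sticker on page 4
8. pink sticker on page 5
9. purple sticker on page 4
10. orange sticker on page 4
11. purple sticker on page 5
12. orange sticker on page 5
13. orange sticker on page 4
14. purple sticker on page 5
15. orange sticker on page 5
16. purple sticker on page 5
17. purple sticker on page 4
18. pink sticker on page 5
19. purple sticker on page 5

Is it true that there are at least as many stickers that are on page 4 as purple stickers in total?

True

|stickers on page 4| = 9.
|purple stickers| = 9.
The claim requires 9 ≥ 9, which holds.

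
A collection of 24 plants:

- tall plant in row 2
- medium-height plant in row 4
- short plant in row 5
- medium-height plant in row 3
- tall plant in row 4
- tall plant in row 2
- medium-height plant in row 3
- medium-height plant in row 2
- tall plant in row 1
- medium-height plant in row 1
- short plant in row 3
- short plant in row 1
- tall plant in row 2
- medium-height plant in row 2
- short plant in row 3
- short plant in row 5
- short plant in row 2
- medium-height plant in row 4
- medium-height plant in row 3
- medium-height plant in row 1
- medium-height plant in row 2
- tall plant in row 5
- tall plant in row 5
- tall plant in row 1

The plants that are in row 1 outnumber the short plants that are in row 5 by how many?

plants in row 1: 5.
short plants in row 5: 2.
5 − 2 = 3.

3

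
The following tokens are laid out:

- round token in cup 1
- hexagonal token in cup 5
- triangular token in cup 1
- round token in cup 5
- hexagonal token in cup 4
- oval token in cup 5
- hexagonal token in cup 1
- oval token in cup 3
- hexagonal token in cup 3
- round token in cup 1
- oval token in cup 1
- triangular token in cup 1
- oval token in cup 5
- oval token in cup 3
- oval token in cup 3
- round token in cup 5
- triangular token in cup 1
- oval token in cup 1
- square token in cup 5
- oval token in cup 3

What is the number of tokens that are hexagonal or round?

hexagonal: 4; round: 4; together 4 + 4 = 8.

8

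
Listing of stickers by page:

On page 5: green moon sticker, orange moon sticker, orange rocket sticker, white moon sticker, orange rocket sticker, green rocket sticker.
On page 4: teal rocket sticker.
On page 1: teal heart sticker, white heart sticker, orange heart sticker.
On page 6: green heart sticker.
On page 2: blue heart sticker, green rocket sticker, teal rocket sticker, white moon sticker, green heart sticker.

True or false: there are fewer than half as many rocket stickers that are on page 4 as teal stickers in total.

There is 1 rocket sticker on page 4.
There are 3 teal stickers.
The claim requires 2 × 1 = 2 < 3, which holds.

True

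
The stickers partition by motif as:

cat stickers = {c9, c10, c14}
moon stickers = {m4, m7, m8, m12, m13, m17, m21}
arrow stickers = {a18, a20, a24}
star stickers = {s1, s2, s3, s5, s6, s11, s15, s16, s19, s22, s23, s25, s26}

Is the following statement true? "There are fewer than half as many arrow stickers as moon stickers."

True

arrow stickers: 3.
moon stickers: 7.
The claim requires 2 × 3 = 6 < 7, which holds.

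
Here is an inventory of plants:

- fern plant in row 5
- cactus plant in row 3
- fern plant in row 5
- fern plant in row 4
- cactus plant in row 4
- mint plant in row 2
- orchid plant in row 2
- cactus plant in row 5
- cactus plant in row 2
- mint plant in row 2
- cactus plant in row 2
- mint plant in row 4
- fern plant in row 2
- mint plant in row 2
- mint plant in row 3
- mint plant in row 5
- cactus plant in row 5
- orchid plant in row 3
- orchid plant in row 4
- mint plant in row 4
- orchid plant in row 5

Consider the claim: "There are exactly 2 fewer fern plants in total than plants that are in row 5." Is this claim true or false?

There are 4 fern plants.
There are 6 plants in row 5.
The claim requires 6 − 4 (= 2) to equal 2, which holds.

True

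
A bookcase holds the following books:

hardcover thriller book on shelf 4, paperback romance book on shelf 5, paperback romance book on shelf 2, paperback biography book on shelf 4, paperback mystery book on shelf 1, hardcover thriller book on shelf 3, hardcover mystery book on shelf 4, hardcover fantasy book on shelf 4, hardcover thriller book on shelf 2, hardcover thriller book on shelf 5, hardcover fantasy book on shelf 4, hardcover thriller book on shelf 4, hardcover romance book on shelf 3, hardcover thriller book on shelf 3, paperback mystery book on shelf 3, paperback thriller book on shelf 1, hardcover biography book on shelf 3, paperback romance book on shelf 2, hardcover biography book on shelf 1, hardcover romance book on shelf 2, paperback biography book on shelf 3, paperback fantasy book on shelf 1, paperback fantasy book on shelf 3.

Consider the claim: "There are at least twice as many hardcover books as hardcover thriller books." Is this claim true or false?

True

There are 13 hardcover books.
There are 6 hardcover thriller books.
The claim requires 13 ≥ 2 × 6 = 12, which holds.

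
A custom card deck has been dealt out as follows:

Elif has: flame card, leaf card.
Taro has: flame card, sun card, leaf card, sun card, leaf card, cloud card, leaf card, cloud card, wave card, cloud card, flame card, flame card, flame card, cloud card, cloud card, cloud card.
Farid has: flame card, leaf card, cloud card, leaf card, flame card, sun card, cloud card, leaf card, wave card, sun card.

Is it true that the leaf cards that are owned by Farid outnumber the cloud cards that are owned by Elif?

True

leaf cards owned by Farid: 3.
cloud cards owned by Elif: 0.
The claim requires 3 > 0, which holds.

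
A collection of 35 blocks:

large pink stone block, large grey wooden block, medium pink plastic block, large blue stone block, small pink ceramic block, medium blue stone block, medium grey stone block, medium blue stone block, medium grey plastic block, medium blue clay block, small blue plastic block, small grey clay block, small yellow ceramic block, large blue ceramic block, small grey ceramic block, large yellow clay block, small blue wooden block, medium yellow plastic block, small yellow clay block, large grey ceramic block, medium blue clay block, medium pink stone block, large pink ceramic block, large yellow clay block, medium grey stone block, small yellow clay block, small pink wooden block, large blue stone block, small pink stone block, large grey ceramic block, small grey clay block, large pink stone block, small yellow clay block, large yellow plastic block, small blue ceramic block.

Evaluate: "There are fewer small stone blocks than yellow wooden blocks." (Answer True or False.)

False

|small stone blocks| = 1.
|yellow wooden blocks| = 0.
The claim requires 1 < 0, which does not hold.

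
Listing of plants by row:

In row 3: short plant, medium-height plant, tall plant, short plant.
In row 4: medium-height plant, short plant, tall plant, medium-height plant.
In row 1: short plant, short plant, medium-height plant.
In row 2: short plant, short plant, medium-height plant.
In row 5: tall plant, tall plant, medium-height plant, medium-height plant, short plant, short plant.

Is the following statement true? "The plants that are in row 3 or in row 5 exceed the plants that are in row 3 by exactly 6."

plants in row 3 or in row 5: 10.
plants in row 3: 4.
The claim requires 10 − 4 (= 6) to equal 6, which holds.

True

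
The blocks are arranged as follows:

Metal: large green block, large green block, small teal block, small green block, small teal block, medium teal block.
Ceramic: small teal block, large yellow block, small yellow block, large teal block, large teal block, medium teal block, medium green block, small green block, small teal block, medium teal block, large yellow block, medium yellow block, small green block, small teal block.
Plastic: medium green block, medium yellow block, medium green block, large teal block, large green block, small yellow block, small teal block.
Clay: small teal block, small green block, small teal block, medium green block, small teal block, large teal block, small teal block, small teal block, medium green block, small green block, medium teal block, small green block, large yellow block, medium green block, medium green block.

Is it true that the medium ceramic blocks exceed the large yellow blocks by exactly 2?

False

|medium ceramic blocks| = 4.
|large yellow blocks| = 3.
The claim requires 4 − 3 (= 1) to equal 2, which does not hold.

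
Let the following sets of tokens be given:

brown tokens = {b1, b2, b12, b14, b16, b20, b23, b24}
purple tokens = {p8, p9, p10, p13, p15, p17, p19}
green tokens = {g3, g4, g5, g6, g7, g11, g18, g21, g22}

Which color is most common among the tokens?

green

Counts by color: green 9, brown 8, purple 7.
The maximum is 9, held uniquely by green.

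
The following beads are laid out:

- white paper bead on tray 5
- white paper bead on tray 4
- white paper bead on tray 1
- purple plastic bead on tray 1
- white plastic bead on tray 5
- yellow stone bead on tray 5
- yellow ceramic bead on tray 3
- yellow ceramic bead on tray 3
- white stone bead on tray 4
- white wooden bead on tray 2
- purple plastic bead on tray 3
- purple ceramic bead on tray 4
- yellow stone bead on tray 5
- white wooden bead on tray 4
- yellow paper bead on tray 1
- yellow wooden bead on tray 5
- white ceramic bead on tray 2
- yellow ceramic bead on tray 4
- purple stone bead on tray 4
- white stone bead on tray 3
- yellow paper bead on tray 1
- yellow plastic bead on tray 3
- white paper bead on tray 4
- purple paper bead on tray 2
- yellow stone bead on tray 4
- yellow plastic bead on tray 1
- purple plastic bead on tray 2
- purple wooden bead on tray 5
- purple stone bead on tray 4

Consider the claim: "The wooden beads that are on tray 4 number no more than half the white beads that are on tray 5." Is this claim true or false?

|wooden beads on tray 4| = 1.
|white beads on tray 5| = 2.
The claim requires 2 × 1 = 2 ≤ 2, which holds.

True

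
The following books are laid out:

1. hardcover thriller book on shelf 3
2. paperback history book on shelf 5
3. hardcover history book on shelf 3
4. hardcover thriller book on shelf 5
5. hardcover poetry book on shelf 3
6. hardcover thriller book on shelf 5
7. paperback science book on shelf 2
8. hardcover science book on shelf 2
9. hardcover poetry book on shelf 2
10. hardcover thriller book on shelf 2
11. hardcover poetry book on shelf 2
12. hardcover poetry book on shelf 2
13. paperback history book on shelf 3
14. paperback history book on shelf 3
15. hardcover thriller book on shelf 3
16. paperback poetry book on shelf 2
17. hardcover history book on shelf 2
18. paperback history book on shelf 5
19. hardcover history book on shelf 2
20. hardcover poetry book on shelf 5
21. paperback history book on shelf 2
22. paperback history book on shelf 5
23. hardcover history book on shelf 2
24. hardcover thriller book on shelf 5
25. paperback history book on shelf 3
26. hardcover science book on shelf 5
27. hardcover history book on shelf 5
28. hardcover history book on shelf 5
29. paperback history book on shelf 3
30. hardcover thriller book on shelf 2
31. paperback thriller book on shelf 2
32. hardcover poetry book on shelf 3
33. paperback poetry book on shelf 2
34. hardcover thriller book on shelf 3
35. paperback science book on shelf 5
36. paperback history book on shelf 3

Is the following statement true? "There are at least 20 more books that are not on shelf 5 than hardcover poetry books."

False

There are 25 books that are not on shelf 5.
There are 6 hardcover poetry books.
The claim requires 25 − 6 = 19 ≥ 20, which does not hold.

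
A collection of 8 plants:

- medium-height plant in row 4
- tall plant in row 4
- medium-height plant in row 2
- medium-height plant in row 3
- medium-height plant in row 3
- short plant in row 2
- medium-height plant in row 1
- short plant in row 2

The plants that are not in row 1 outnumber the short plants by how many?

plants that are not in row 1: 7.
short plants: 2.
7 − 2 = 5.

5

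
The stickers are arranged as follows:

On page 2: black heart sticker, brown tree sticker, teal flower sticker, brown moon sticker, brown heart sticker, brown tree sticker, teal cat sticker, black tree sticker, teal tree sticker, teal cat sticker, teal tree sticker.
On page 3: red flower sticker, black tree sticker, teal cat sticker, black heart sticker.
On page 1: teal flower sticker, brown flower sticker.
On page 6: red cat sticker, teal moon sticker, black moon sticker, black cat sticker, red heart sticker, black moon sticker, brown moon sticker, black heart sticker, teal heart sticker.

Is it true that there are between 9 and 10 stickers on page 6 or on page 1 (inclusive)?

stickers on page 6 or on page 1: 11.
The claim requires 9 ≤ 11 ≤ 10, which does not hold.

False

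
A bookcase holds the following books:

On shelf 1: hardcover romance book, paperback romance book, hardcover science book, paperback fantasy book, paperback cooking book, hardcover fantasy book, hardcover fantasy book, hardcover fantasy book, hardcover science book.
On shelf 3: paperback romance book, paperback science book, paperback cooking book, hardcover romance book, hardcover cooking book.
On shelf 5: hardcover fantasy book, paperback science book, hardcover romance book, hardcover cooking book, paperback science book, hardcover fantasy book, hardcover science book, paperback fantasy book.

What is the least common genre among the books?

Counts by genre: fantasy 7, science 6, romance 5, cooking 4.
The minimum is 4, held uniquely by cooking.

cooking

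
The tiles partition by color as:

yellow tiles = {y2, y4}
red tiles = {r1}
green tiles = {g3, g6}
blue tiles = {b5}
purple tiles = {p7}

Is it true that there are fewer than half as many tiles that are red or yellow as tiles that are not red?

False

tiles that are red or yellow: 3.
tiles that are not red: 6.
The claim requires 2 × 3 = 6 < 6, which does not hold.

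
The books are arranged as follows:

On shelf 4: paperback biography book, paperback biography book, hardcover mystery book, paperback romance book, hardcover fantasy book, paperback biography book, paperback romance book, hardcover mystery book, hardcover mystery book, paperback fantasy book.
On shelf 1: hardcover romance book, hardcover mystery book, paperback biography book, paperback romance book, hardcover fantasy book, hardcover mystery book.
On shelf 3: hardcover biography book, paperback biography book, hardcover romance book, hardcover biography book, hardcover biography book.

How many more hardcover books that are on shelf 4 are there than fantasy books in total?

1

hardcover books on shelf 4: 4.
fantasy books: 3.
4 − 3 = 1.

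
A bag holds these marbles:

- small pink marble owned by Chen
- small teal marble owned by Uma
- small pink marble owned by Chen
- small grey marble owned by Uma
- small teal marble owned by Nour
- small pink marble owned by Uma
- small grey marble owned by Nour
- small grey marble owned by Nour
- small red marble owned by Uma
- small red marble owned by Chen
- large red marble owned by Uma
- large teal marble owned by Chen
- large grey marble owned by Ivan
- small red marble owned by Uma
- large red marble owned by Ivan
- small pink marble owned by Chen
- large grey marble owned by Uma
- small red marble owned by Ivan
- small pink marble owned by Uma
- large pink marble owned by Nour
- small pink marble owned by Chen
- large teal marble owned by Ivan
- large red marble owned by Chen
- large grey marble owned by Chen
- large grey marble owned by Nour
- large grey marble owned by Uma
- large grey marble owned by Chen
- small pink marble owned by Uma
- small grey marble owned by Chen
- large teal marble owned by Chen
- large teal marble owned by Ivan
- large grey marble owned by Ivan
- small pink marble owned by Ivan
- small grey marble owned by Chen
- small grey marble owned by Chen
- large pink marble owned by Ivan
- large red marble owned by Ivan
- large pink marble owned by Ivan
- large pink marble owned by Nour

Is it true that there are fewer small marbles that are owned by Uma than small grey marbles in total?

False

|small marbles owned by Uma| = 7.
|small grey marbles| = 6.
The claim requires 7 < 6, which does not hold.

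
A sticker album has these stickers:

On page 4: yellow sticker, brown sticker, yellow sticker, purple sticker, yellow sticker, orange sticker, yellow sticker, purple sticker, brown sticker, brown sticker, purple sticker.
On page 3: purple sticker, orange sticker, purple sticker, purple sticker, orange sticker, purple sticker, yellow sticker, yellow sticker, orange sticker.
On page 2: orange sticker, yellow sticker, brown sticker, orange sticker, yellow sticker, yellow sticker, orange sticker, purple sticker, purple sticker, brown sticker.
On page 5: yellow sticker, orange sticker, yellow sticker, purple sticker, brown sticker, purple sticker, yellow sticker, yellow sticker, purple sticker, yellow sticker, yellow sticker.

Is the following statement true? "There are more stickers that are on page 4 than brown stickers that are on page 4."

There are 11 stickers on page 4.
There are 3 brown stickers on page 4.
The claim requires 11 > 3, which holds.

True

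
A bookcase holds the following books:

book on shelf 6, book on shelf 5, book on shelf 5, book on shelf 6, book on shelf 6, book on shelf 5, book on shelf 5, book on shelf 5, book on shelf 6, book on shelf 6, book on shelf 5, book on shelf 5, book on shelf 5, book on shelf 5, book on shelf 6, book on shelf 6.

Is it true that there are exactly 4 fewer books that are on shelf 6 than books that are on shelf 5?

There are 7 books on shelf 6.
There are 9 books on shelf 5.
The claim requires 9 − 7 (= 2) to equal 4, which does not hold.

False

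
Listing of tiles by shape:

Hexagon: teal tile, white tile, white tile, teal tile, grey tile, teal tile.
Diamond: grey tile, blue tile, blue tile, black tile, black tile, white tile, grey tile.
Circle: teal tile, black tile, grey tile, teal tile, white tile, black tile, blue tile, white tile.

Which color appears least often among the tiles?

Counts by color: white 5, teal 5, grey 4, black 4, blue 3.
The minimum is 3, held uniquely by blue.

blue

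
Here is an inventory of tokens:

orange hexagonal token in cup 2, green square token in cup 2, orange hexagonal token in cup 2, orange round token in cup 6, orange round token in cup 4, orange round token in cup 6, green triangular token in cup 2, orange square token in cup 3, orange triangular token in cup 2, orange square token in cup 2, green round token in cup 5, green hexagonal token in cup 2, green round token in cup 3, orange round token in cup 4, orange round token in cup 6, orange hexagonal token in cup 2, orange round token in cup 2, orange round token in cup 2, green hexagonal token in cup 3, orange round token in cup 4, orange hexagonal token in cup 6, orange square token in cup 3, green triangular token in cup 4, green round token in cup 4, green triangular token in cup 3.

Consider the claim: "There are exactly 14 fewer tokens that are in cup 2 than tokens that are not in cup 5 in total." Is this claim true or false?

There are 10 tokens in cup 2.
There are 24 tokens that are not in cup 5.
The claim requires 24 − 10 (= 14) to equal 14, which holds.

True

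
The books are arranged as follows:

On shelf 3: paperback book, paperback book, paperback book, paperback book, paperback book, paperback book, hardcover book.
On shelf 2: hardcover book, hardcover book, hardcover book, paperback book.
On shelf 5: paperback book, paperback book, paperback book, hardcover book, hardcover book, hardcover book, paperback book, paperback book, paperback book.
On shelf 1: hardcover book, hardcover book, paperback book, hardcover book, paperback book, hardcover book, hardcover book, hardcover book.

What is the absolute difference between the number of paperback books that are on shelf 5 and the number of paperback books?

paperback books on shelf 5: 6. paperback books: 15.
|6 − 15| = 15 − 6 = 9.

9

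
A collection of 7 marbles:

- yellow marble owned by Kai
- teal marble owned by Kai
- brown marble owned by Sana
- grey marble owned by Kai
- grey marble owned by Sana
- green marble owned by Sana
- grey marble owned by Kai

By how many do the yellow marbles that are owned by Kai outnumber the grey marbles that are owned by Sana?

yellow marbles owned by Kai: 1.
grey marbles owned by Sana: 1.
1 − 1 = 0.

0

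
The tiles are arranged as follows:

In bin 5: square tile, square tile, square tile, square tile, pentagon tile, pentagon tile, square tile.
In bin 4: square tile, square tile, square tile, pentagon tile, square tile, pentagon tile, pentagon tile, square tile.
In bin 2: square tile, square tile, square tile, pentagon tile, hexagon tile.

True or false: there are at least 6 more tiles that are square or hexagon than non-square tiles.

True

There are 14 tiles that are square or hexagon.
There are 7 non-square tiles.
The claim requires 14 − 7 = 7 ≥ 6, which holds.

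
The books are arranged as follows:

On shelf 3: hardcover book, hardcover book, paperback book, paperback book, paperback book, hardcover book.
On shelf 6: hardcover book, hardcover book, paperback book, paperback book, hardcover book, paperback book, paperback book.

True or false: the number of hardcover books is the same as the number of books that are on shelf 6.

There are 6 hardcover books.
There are 7 books on shelf 6.
The claim requires 6 = 7, which does not hold.

False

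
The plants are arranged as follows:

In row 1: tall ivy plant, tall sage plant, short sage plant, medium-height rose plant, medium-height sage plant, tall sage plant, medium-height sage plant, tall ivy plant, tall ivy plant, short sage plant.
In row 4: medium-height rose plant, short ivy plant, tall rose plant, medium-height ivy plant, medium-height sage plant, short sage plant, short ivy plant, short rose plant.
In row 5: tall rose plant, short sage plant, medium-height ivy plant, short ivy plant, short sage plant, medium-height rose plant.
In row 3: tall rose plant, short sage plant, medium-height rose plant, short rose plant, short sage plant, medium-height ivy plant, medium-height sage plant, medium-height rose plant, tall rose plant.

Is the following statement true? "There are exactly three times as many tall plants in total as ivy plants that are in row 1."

True

|tall plants| = 9.
|ivy plants in row 1| = 3.
The claim requires 9 = 3 × 3 = 9, which holds.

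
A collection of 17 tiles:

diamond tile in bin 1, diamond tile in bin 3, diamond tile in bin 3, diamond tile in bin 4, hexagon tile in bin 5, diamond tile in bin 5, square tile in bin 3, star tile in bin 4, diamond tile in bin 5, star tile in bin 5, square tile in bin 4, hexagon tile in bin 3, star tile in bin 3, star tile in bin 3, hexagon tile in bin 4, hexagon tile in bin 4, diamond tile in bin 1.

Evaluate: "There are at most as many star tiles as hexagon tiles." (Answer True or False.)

True

|star tiles| = 4.
|hexagon tiles| = 4.
The claim requires 4 ≤ 4, which holds.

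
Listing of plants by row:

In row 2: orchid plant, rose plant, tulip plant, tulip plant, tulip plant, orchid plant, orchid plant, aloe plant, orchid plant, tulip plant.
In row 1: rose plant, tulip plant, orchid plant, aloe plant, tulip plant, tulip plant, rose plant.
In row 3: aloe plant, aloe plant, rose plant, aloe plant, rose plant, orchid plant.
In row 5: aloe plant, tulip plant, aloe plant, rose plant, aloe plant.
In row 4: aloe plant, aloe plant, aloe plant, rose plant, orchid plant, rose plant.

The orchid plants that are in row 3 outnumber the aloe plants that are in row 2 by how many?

orchid plants in row 3: 1.
aloe plants in row 2: 1.
1 − 1 = 0.

0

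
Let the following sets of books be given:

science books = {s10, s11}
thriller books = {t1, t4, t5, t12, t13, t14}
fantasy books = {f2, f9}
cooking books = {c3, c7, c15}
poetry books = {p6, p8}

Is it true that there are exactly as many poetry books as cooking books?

poetry books: 2.
cooking books: 3.
The claim requires 2 = 3, which does not hold.

False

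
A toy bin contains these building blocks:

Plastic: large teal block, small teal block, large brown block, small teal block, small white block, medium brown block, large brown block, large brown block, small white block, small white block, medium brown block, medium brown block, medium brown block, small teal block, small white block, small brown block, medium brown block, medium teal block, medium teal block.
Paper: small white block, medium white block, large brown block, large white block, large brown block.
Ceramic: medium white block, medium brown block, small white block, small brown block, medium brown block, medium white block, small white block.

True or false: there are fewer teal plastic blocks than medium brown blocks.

There are 6 teal plastic blocks.
There are 7 medium brown blocks.
The claim requires 6 < 7, which holds.

True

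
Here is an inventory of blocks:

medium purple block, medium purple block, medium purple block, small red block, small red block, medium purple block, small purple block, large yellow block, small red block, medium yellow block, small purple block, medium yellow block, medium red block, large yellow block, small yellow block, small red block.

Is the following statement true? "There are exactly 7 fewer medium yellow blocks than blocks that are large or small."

medium yellow blocks: 2.
blocks that are large or small: 9.
The claim requires 9 − 2 (= 7) to equal 7, which holds.

True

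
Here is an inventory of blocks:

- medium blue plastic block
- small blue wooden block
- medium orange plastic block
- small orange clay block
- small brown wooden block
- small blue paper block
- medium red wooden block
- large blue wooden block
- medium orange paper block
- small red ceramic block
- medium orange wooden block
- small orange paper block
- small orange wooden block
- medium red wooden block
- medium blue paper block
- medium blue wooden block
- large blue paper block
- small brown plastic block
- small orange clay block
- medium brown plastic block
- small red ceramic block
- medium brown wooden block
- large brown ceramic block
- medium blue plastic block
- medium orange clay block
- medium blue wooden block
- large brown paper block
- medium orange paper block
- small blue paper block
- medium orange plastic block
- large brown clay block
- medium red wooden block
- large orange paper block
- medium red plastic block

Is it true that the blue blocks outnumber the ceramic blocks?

True

|blue blocks| = 10.
|ceramic blocks| = 3.
The claim requires 10 > 3, which holds.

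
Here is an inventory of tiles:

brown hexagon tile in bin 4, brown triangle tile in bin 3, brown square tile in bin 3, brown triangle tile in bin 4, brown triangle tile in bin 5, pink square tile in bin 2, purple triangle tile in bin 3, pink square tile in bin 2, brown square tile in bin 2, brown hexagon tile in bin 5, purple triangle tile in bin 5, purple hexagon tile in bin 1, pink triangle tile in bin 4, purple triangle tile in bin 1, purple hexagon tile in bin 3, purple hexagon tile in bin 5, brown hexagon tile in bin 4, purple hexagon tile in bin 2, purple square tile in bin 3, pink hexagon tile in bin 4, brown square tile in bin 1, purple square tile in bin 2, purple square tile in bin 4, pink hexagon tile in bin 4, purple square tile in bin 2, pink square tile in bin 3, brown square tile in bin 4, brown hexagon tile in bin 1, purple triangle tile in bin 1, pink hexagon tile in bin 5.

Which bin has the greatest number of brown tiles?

bin 4

Counts by bin (restricted to brown tiles): bin 4→4, bin 3→2, bin 5→2, bin 1→2, bin 2→1.
The maximum is 4, held uniquely by bin 4.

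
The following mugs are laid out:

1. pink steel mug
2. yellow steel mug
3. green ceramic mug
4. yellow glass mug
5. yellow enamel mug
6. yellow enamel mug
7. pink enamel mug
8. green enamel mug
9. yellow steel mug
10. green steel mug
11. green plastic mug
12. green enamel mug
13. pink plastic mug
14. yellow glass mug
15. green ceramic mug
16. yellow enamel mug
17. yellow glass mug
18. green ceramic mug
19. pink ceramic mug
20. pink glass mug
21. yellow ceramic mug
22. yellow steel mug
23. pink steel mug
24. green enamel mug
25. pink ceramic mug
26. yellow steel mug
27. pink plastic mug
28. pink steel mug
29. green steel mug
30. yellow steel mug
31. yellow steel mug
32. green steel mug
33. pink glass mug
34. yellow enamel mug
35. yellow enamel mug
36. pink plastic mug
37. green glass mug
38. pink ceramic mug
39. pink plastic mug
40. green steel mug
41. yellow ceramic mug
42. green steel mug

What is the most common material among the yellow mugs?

steel

Counts by material (restricted to yellow mugs): steel 6, enamel 5, glass 3, ceramic 2.
The maximum is 6, held uniquely by steel.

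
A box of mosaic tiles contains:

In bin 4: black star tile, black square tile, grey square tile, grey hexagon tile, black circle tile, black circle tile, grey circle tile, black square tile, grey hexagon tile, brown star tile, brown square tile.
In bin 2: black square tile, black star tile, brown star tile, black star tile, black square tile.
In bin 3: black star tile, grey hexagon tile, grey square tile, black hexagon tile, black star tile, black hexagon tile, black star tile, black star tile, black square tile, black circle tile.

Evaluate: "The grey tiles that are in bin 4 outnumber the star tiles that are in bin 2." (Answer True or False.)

True

|grey tiles in bin 4| = 4.
|star tiles in bin 2| = 3.
The claim requires 4 > 3, which holds.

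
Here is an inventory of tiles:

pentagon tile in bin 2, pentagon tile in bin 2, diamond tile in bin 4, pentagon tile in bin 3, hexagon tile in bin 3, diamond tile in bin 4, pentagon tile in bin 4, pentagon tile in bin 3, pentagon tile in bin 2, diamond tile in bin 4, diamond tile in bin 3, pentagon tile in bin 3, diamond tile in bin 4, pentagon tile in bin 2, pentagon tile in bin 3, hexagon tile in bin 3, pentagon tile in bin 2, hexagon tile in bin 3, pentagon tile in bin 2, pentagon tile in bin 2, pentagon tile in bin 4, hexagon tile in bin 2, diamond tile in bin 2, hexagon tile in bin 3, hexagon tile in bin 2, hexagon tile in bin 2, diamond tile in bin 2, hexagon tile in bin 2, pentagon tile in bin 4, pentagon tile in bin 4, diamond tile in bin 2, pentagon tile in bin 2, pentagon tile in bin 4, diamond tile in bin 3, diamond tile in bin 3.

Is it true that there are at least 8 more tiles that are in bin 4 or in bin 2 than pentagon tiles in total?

False

|tiles in bin 4 or in bin 2| = 24.
|pentagon tiles| = 17.
The claim requires 24 − 17 = 7 ≥ 8, which does not hold.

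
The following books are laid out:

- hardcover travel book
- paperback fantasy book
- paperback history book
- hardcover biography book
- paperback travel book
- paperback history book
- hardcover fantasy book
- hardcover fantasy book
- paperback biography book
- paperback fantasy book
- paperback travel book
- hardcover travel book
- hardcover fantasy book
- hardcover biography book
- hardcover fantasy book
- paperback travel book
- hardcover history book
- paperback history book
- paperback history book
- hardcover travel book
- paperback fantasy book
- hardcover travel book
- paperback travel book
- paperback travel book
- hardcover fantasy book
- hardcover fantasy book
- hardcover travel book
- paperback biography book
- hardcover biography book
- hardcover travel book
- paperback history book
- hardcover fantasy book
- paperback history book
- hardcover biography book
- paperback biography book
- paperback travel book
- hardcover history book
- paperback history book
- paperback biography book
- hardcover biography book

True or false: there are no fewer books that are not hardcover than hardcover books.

|books that are not hardcover| = 20.
|hardcover books| = 20.
The claim requires 20 ≥ 20, which holds.

True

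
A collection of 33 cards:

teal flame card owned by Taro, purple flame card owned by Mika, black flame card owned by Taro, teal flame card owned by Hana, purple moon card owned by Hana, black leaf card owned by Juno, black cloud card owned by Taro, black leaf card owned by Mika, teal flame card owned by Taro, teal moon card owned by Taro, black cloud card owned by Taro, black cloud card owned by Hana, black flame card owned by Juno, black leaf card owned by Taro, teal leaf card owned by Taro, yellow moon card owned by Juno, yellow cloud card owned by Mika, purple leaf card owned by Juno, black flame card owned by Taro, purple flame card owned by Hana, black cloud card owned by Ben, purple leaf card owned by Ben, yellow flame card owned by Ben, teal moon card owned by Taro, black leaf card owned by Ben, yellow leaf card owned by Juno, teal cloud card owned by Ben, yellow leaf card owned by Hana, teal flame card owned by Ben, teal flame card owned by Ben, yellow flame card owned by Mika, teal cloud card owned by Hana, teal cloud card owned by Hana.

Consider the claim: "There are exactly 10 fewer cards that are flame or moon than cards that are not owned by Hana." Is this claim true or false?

True

cards that are flame or moon: 16.
cards that are not owned by Hana: 26.
The claim requires 26 − 16 (= 10) to equal 10, which holds.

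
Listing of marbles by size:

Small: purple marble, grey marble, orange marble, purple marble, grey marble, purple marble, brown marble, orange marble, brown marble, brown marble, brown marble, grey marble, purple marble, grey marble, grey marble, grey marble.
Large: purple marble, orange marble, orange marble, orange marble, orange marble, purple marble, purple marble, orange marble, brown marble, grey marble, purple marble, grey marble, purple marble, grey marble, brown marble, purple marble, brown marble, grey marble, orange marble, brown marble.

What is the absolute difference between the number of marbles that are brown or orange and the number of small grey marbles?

10

marbles that are brown or orange: 16. small grey marbles: 6.
|16 − 6| = 16 − 6 = 10.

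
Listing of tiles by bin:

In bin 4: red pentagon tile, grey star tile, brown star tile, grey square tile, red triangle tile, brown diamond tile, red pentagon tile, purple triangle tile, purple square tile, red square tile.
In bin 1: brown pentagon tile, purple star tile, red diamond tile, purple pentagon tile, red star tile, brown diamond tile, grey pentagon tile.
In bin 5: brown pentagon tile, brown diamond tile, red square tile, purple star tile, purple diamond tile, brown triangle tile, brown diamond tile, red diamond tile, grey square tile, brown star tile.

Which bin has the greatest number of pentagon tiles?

Counts by bin (restricted to pentagon tiles): bin 1→3, bin 4→2, bin 5→1.
The maximum is 3, held uniquely by bin 1.

bin 1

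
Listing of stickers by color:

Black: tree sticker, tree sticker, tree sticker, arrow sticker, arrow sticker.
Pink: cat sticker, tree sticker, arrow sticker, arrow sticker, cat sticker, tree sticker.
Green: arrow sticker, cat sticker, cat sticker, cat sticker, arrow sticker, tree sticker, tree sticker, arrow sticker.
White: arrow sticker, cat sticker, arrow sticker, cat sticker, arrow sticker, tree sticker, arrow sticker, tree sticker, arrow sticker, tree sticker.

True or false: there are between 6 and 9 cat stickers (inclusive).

|cat stickers| = 7.
The claim requires 6 ≤ 7 ≤ 9, which holds.

True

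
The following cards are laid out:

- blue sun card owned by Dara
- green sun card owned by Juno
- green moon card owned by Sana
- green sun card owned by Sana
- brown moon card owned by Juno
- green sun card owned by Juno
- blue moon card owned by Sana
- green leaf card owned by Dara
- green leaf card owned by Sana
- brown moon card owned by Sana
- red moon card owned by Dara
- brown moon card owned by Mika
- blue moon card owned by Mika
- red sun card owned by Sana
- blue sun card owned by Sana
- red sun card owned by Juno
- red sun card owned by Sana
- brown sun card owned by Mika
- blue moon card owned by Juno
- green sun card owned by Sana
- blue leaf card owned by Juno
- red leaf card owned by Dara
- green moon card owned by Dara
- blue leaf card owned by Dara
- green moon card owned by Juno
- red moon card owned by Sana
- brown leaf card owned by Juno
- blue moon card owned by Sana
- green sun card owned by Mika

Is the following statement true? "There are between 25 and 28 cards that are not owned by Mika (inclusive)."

True

|cards that are not owned by Mika| = 25.
The claim requires 25 ≤ 25 ≤ 28, which holds.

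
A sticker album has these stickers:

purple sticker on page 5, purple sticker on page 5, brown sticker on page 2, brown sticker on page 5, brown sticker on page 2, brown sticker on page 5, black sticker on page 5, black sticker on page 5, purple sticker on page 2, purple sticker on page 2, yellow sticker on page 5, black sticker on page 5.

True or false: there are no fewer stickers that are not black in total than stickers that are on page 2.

|stickers that are not black| = 9.
|stickers on page 2| = 4.
The claim requires 9 ≥ 4, which holds.

True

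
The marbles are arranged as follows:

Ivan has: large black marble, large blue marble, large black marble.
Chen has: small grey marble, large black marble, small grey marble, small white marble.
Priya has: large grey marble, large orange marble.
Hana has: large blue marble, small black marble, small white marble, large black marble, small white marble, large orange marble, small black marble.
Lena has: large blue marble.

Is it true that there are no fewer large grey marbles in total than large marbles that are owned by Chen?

True

large grey marbles: 1.
large marbles owned by Chen: 1.
The claim requires 1 ≥ 1, which holds.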